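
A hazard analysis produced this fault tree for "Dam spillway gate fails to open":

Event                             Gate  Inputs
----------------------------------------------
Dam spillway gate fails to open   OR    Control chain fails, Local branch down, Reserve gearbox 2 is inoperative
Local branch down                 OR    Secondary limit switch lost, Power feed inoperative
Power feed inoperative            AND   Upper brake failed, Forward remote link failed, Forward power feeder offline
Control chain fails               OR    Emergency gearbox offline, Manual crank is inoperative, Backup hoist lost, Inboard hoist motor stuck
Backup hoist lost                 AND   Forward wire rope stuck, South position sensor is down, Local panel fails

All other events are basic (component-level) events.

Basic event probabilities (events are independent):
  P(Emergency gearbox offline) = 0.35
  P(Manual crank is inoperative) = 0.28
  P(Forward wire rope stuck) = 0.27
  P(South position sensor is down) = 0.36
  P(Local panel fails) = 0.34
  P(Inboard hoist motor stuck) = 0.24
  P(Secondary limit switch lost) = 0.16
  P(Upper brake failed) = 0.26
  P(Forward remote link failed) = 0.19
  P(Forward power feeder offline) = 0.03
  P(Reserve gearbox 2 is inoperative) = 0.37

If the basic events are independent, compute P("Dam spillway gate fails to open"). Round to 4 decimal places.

P(Backup hoist lost) [AND] = 0.27 × 0.36 × 0.34 = 0.033048
P(Control chain fails) [OR] = 1 − (1−0.35) × (1−0.28) × (1−0.033048) × (1−0.24) = 0.656075
P(Power feed inoperative) [AND] = 0.26 × 0.19 × 0.03 = 0.001482
P(Local branch down) [OR] = 1 − (1−0.16) × (1−0.001482) = 0.161245
P(Dam spillway gate fails to open) [OR] = 1 − (1−0.656075) × (1−0.161245) × (1−0.37) = 0.818265
Rounded to 4 decimal places: P(Dam spillway gate fails to open) ≈ 0.8183.

0.8183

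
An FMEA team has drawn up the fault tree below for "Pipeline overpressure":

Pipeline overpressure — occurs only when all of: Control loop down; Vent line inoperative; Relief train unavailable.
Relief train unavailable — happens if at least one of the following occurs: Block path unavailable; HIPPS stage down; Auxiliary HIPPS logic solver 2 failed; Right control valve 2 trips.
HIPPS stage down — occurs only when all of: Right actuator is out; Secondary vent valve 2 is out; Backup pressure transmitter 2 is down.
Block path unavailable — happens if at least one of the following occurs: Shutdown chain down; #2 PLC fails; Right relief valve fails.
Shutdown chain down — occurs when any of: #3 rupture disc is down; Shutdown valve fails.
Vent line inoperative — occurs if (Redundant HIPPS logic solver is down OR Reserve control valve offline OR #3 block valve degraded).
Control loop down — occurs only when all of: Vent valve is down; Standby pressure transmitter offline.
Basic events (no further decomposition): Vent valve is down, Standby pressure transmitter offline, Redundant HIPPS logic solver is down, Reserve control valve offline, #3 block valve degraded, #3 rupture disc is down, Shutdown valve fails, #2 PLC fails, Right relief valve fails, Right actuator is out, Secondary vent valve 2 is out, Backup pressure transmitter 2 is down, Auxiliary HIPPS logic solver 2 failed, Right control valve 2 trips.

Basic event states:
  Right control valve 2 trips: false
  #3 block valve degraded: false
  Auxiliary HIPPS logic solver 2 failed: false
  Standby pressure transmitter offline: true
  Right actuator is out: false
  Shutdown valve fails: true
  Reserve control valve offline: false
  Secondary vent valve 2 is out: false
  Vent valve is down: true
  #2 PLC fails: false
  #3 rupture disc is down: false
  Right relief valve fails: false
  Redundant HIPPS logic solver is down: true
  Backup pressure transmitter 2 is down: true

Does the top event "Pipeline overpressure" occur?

Yes

Control loop down [AND]: Vent valve is down=occurs, Standby pressure transmitter offline=occurs → all inputs occur → occurs.
Vent line inoperative [OR]: Redundant HIPPS logic solver is down=occurs, Reserve control valve offline=not, #3 block valve degraded=not → at least one input occurs → occurs.
Shutdown chain down [OR]: #3 rupture disc is down=not, Shutdown valve fails=occurs → at least one input occurs → occurs.
Block path unavailable [OR]: Shutdown chain down=occurs, #2 PLC fails=not, Right relief valve fails=not → at least one input occurs → occurs.
HIPPS stage down [AND]: Right actuator is out=not, Secondary vent valve 2 is out=not, Backup pressure transmitter 2 is down=occurs → not all inputs occur → does not occur.
Relief train unavailable [OR]: Block path unavailable=occurs, HIPPS stage down=not, Auxiliary HIPPS logic solver 2 failed=not, Right control valve 2 trips=not → at least one input occurs → occurs.
Pipeline overpressure [AND]: Control loop down=occurs, Vent line inoperative=occurs, Relief train unavailable=occurs → all inputs occur → occurs.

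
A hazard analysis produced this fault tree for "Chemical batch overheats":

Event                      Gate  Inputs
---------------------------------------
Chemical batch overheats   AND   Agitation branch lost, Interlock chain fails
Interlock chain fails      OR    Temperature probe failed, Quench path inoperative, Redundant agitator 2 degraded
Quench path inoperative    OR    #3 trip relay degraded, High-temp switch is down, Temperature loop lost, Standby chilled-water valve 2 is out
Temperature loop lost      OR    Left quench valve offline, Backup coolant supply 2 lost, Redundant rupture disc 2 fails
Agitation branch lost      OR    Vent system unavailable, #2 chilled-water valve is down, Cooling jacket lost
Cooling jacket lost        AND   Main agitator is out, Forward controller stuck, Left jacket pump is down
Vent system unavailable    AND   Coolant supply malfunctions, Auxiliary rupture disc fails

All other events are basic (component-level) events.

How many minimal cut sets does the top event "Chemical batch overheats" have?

Vent system unavailable [AND]: one cut set from each child combined → 1 × 1 = 1 cut set(s).
Cooling jacket lost [AND]: one cut set from each child combined → 1 × 1 × 1 = 1 cut set(s).
Agitation branch lost [OR]: union of children's cut sets → 3 cut set(s).
Temperature loop lost [OR]: union of children's cut sets → 3 cut set(s).
Quench path inoperative [OR]: union of children's cut sets → 6 cut set(s).
Interlock chain fails [OR]: union of children's cut sets → 8 cut set(s).
Chemical batch overheats [AND]: one cut set from each child combined → 3 × 8 = 24 cut set(s).

24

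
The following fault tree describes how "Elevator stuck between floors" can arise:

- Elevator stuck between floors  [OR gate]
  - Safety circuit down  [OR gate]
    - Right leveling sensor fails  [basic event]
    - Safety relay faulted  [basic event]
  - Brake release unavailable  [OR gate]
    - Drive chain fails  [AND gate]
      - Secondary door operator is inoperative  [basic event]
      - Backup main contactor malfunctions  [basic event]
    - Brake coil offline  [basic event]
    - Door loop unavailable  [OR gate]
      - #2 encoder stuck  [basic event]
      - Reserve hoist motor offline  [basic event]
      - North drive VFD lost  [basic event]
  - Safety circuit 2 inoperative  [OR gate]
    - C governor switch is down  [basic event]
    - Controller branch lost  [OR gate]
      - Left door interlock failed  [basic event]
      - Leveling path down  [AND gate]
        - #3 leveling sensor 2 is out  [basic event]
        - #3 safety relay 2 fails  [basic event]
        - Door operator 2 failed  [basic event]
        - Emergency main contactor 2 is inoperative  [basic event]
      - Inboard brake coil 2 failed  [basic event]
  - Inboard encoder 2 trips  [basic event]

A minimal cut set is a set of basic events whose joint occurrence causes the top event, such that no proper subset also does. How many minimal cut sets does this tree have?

12

Safety circuit down [OR]: union of children's cut sets → 2 cut set(s).
Drive chain fails [AND]: one cut set from each child combined → 1 × 1 = 1 cut set(s).
Door loop unavailable [OR]: union of children's cut sets → 3 cut set(s).
Brake release unavailable [OR]: union of children's cut sets → 5 cut set(s).
Leveling path down [AND]: one cut set from each child combined → 1 × 1 × 1 × 1 = 1 cut set(s).
Controller branch lost [OR]: union of children's cut sets → 3 cut set(s).
Safety circuit 2 inoperative [OR]: union of children's cut sets → 4 cut set(s).
Elevator stuck between floors [OR]: union of children's cut sets → 12 cut set(s).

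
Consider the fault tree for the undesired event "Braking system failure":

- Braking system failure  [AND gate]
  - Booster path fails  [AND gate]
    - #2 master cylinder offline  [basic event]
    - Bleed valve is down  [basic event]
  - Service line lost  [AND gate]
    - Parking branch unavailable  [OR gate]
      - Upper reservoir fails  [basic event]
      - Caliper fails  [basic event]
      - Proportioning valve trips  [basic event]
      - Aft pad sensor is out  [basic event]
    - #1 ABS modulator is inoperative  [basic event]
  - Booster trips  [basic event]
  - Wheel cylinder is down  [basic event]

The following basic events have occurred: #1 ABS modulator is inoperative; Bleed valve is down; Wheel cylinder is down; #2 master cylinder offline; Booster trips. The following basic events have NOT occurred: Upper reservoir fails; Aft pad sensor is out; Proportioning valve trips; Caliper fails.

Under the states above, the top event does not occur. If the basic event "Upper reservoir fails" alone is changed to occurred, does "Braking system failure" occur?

Yes

Counterfactual: set "Upper reservoir fails" to occurred.
Booster path fails [AND]: #2 master cylinder offline=occurs, Bleed valve is down=occurs → all inputs occur → occurs.
Parking branch unavailable [OR]: Upper reservoir fails=occurs, Caliper fails=not, Proportioning valve trips=not, Aft pad sensor is out=not → at least one input occurs → occurs.
Service line lost [AND]: Parking branch unavailable=occurs, #1 ABS modulator is inoperative=occurs → all inputs occur → occurs.
Braking system failure [AND]: Booster path fails=occurs, Service line lost=occurs, Booster trips=occurs, Wheel cylinder is down=occurs → all inputs occur → occurs.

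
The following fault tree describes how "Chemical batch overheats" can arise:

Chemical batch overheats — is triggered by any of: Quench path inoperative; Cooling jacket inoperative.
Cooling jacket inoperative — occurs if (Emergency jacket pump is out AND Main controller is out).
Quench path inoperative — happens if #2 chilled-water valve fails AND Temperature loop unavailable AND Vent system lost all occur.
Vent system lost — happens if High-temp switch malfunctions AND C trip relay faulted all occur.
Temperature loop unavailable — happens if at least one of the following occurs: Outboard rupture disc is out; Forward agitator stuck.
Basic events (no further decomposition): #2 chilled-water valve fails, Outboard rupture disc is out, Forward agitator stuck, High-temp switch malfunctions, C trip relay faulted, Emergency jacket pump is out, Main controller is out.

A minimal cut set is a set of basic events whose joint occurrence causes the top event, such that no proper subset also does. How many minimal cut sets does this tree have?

3

Temperature loop unavailable [OR]: union of children's cut sets → 2 cut set(s).
Vent system lost [AND]: one cut set from each child combined → 1 × 1 = 1 cut set(s).
Quench path inoperative [AND]: one cut set from each child combined → 1 × 2 × 1 = 2 cut set(s).
Cooling jacket inoperative [AND]: one cut set from each child combined → 1 × 1 = 1 cut set(s).
Chemical batch overheats [OR]: union of children's cut sets → 3 cut set(s).
Minimal cut sets: {#2 chilled-water valve fails, C trip relay faulted, High-temp switch malfunctions, Outboard rupture disc is out}; {#2 chilled-water valve fails, C trip relay faulted, Forward agitator stuck, High-temp switch malfunctions}; {Emergency jacket pump is out, Main controller is out}.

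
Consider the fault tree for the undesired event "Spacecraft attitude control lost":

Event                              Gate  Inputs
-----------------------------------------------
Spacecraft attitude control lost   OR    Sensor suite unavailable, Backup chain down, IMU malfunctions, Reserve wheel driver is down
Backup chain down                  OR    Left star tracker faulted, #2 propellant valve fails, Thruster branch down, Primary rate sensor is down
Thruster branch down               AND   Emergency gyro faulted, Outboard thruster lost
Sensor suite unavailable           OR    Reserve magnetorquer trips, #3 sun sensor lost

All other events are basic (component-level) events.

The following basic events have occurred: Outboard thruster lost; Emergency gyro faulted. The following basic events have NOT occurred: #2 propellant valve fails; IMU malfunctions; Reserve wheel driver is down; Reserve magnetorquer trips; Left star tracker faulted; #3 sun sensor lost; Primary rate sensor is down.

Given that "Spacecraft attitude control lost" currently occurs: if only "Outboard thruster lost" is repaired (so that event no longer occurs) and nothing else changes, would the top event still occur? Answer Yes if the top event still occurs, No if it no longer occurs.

No

Counterfactual: set "Outboard thruster lost" to not occurred.
Sensor suite unavailable [OR]: Reserve magnetorquer trips=not, #3 sun sensor lost=not → no input occurs → does not occur.
Thruster branch down [AND]: Emergency gyro faulted=occurs, Outboard thruster lost=not → not all inputs occur → does not occur.
Backup chain down [OR]: Left star tracker faulted=not, #2 propellant valve fails=not, Thruster branch down=not, Primary rate sensor is down=not → no input occurs → does not occur.
Spacecraft attitude control lost [OR]: Sensor suite unavailable=not, Backup chain down=not, IMU malfunctions=not, Reserve wheel driver is down=not → no input occurs → does not occur.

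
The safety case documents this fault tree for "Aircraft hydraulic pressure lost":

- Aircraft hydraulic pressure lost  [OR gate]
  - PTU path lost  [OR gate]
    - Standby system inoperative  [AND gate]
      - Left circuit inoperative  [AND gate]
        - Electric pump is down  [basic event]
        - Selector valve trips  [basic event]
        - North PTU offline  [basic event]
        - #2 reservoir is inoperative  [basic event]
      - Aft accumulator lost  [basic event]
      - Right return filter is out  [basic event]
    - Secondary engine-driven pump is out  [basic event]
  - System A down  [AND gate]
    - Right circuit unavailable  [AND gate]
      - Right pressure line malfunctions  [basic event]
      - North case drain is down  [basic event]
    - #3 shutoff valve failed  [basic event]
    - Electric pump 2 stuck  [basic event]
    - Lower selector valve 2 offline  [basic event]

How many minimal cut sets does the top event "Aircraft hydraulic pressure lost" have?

3

Left circuit inoperative [AND]: one cut set from each child combined → 1 × 1 × 1 × 1 = 1 cut set(s).
Standby system inoperative [AND]: one cut set from each child combined → 1 × 1 × 1 = 1 cut set(s).
PTU path lost [OR]: union of children's cut sets → 2 cut set(s).
Right circuit unavailable [AND]: one cut set from each child combined → 1 × 1 = 1 cut set(s).
System A down [AND]: one cut set from each child combined → 1 × 1 × 1 × 1 = 1 cut set(s).
Aircraft hydraulic pressure lost [OR]: union of children's cut sets → 3 cut set(s).
Minimal cut sets: {#2 reservoir is inoperative, Aft accumulator lost, Electric pump is down, North PTU offline, Right return filter is out, Selector valve trips}; {Secondary engine-driven pump is out}; {#3 shutoff valve failed, Electric pump 2 stuck, Lower selector valve 2 offline, North case drain is down, Right pressure line malfunctions}.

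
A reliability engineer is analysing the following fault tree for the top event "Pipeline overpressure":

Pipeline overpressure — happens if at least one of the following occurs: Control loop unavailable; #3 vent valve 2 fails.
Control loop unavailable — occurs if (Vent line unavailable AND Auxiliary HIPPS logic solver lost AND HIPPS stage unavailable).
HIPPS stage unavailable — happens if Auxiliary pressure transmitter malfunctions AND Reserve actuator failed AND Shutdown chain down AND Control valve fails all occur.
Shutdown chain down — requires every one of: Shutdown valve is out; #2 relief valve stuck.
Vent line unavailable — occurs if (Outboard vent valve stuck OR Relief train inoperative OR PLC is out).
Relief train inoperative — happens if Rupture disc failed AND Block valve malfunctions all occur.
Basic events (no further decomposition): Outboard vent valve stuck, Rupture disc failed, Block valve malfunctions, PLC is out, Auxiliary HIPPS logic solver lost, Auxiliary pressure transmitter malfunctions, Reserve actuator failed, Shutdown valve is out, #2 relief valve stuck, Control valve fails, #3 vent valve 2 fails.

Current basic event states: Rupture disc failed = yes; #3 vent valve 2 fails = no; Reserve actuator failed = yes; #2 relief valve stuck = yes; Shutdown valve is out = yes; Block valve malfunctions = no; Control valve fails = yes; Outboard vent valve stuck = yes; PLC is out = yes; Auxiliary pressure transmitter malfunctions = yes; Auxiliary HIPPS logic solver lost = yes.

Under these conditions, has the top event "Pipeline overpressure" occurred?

Relief train inoperative [AND]: Rupture disc failed=occurs, Block valve malfunctions=not → not all inputs occur → does not occur.
Vent line unavailable [OR]: Outboard vent valve stuck=occurs, Relief train inoperative=not, PLC is out=occurs → at least one input occurs → occurs.
Shutdown chain down [AND]: Shutdown valve is out=occurs, #2 relief valve stuck=occurs → all inputs occur → occurs.
HIPPS stage unavailable [AND]: Auxiliary pressure transmitter malfunctions=occurs, Reserve actuator failed=occurs, Shutdown chain down=occurs, Control valve fails=occurs → all inputs occur → occurs.
Control loop unavailable [AND]: Vent line unavailable=occurs, Auxiliary HIPPS logic solver lost=occurs, HIPPS stage unavailable=occurs → all inputs occur → occurs.
Pipeline overpressure [OR]: Control loop unavailable=occurs, #3 vent valve 2 fails=not → at least one input occurs → occurs.

Yes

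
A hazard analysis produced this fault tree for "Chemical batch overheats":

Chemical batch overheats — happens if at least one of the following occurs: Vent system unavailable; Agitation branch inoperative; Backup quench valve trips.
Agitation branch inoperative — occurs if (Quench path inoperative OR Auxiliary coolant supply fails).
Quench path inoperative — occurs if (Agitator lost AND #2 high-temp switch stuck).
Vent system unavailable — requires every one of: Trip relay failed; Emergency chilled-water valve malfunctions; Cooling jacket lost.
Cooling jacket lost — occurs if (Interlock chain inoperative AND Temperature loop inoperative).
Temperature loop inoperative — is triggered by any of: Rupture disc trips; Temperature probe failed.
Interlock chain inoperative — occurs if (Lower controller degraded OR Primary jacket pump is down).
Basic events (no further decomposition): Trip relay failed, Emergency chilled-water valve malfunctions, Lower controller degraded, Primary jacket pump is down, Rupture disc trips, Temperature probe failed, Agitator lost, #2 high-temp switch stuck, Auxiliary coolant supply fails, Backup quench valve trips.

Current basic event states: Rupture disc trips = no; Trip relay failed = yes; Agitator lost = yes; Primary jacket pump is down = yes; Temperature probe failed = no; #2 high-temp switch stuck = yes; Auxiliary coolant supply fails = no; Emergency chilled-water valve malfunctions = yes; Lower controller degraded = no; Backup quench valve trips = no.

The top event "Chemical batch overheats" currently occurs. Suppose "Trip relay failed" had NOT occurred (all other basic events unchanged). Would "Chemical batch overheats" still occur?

Counterfactual: set "Trip relay failed" to not occurred.
Interlock chain inoperative [OR]: Lower controller degraded=not, Primary jacket pump is down=occurs → at least one input occurs → occurs.
Temperature loop inoperative [OR]: Rupture disc trips=not, Temperature probe failed=not → no input occurs → does not occur.
Cooling jacket lost [AND]: Interlock chain inoperative=occurs, Temperature loop inoperative=not → not all inputs occur → does not occur.
Vent system unavailable [AND]: Trip relay failed=not, Emergency chilled-water valve malfunctions=occurs, Cooling jacket lost=not → not all inputs occur → does not occur.
Quench path inoperative [AND]: Agitator lost=occurs, #2 high-temp switch stuck=occurs → all inputs occur → occurs.
Agitation branch inoperative [OR]: Quench path inoperative=occurs, Auxiliary coolant supply fails=not → at least one input occurs → occurs.
Chemical batch overheats [OR]: Vent system unavailable=not, Agitation branch inoperative=occurs, Backup quench valve trips=not → at least one input occurs → occurs.

Yes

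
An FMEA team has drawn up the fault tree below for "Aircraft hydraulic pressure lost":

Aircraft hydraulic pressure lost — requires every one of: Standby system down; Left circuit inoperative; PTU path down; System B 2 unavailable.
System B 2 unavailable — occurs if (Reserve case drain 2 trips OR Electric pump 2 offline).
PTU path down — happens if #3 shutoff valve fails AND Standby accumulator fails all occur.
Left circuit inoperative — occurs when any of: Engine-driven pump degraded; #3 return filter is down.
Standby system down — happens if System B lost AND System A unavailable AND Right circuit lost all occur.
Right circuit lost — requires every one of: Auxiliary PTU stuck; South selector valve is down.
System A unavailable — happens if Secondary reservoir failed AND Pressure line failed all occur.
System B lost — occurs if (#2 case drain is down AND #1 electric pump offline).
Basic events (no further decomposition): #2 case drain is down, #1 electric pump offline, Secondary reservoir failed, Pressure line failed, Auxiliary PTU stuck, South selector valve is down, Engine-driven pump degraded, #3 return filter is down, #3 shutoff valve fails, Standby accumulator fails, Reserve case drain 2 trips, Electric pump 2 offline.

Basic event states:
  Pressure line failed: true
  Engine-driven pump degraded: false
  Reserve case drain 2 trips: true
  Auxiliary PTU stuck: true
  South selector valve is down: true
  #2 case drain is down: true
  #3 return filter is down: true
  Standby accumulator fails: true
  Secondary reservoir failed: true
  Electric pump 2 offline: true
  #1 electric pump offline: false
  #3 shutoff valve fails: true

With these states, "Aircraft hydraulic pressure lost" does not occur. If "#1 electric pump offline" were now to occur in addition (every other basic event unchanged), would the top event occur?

Yes

Counterfactual: set "#1 electric pump offline" to occurred.
System B lost [AND]: #2 case drain is down=occurs, #1 electric pump offline=occurs → all inputs occur → occurs.
System A unavailable [AND]: Secondary reservoir failed=occurs, Pressure line failed=occurs → all inputs occur → occurs.
Right circuit lost [AND]: Auxiliary PTU stuck=occurs, South selector valve is down=occurs → all inputs occur → occurs.
Standby system down [AND]: System B lost=occurs, System A unavailable=occurs, Right circuit lost=occurs → all inputs occur → occurs.
Left circuit inoperative [OR]: Engine-driven pump degraded=not, #3 return filter is down=occurs → at least one input occurs → occurs.
PTU path down [AND]: #3 shutoff valve fails=occurs, Standby accumulator fails=occurs → all inputs occur → occurs.
System B 2 unavailable [OR]: Reserve case drain 2 trips=occurs, Electric pump 2 offline=occurs → at least one input occurs → occurs.
Aircraft hydraulic pressure lost [AND]: Standby system down=occurs, Left circuit inoperative=occurs, PTU path down=occurs, System B 2 unavailable=occurs → all inputs occur → occurs.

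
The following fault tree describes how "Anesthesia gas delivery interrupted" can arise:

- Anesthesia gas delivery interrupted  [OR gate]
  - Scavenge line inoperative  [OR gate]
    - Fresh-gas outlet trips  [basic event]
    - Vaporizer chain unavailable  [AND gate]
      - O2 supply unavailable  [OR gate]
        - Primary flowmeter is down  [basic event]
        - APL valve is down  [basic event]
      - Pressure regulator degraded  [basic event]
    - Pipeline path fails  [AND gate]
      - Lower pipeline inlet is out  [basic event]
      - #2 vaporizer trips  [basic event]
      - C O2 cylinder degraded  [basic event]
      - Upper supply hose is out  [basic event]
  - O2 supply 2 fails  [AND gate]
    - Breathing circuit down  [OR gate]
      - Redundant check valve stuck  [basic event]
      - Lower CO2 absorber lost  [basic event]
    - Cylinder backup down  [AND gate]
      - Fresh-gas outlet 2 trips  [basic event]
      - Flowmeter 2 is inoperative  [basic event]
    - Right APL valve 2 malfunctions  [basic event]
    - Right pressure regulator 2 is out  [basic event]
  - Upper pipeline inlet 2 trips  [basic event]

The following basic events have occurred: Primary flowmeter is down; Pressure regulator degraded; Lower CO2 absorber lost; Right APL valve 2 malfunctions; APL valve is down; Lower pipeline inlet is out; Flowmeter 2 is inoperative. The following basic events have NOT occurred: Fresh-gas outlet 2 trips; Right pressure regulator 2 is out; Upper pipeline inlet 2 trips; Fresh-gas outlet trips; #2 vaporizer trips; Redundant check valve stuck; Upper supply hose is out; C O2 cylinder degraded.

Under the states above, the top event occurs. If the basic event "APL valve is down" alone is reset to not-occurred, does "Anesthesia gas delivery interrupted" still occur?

Yes

Counterfactual: set "APL valve is down" to not occurred.
O2 supply unavailable [OR]: Primary flowmeter is down=occurs, APL valve is down=not → at least one input occurs → occurs.
Vaporizer chain unavailable [AND]: O2 supply unavailable=occurs, Pressure regulator degraded=occurs → all inputs occur → occurs.
Pipeline path fails [AND]: Lower pipeline inlet is out=occurs, #2 vaporizer trips=not, C O2 cylinder degraded=not, Upper supply hose is out=not → not all inputs occur → does not occur.
Scavenge line inoperative [OR]: Fresh-gas outlet trips=not, Vaporizer chain unavailable=occurs, Pipeline path fails=not → at least one input occurs → occurs.
Breathing circuit down [OR]: Redundant check valve stuck=not, Lower CO2 absorber lost=occurs → at least one input occurs → occurs.
Cylinder backup down [AND]: Fresh-gas outlet 2 trips=not, Flowmeter 2 is inoperative=occurs → not all inputs occur → does not occur.
O2 supply 2 fails [AND]: Breathing circuit down=occurs, Cylinder backup down=not, Right APL valve 2 malfunctions=occurs, Right pressure regulator 2 is out=not → not all inputs occur → does not occur.
Anesthesia gas delivery interrupted [OR]: Scavenge line inoperative=occurs, O2 supply 2 fails=not, Upper pipeline inlet 2 trips=not → at least one input occurs → occurs.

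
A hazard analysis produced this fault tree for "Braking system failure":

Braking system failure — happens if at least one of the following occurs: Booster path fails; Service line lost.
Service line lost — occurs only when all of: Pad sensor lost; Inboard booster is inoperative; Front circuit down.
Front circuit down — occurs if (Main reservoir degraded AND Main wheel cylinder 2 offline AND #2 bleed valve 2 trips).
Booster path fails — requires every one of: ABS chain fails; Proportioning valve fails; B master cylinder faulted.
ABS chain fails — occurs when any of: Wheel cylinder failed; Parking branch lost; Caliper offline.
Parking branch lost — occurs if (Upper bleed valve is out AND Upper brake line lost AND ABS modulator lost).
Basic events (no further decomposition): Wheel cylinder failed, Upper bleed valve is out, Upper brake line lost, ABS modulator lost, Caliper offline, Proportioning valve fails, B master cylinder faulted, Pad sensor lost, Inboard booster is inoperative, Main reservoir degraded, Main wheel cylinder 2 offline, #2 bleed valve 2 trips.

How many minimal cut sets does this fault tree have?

Parking branch lost [AND]: one cut set from each child combined → 1 × 1 × 1 = 1 cut set(s).
ABS chain fails [OR]: union of children's cut sets → 3 cut set(s).
Booster path fails [AND]: one cut set from each child combined → 3 × 1 × 1 = 3 cut set(s).
Front circuit down [AND]: one cut set from each child combined → 1 × 1 × 1 = 1 cut set(s).
Service line lost [AND]: one cut set from each child combined → 1 × 1 × 1 = 1 cut set(s).
Braking system failure [OR]: union of children's cut sets → 4 cut set(s).
Minimal cut sets: {B master cylinder faulted, Proportioning valve fails, Wheel cylinder failed}; {ABS modulator lost, B master cylinder faulted, Proportioning valve fails, Upper bleed valve is out, Upper brake line lost}; {B master cylinder faulted, Caliper offline, Proportioning valve fails}; {#2 bleed valve 2 trips, Inboard booster is inoperative, Main reservoir degraded, Main wheel cylinder 2 offline, Pad sensor lost}.

4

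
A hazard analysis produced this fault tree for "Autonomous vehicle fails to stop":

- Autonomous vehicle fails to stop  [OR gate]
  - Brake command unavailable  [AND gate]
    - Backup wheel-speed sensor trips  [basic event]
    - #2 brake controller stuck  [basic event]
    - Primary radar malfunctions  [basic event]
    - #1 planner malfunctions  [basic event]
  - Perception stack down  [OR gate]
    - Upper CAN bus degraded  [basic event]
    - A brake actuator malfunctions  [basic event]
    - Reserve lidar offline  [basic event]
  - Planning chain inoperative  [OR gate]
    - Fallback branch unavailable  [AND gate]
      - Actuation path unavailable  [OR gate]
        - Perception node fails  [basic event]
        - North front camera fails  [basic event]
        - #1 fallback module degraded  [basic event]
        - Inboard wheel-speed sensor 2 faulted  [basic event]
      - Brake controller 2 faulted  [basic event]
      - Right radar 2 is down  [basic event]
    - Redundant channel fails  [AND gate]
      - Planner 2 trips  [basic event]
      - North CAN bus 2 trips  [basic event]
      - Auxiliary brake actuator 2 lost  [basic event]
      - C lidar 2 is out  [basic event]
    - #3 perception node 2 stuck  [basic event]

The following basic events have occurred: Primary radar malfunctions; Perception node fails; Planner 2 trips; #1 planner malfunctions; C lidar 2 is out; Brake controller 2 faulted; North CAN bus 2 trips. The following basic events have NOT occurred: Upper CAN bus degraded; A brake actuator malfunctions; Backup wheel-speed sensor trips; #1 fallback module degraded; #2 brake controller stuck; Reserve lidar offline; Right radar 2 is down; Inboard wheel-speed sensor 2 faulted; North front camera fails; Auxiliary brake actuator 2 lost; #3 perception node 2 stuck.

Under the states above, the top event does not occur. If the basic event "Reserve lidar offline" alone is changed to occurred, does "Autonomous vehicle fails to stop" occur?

Yes

Counterfactual: set "Reserve lidar offline" to occurred.
Brake command unavailable [AND]: Backup wheel-speed sensor trips=not, #2 brake controller stuck=not, Primary radar malfunctions=occurs, #1 planner malfunctions=occurs → not all inputs occur → does not occur.
Perception stack down [OR]: Upper CAN bus degraded=not, A brake actuator malfunctions=not, Reserve lidar offline=occurs → at least one input occurs → occurs.
Actuation path unavailable [OR]: Perception node fails=occurs, North front camera fails=not, #1 fallback module degraded=not, Inboard wheel-speed sensor 2 faulted=not → at least one input occurs → occurs.
Fallback branch unavailable [AND]: Actuation path unavailable=occurs, Brake controller 2 faulted=occurs, Right radar 2 is down=not → not all inputs occur → does not occur.
Redundant channel fails [AND]: Planner 2 trips=occurs, North CAN bus 2 trips=occurs, Auxiliary brake actuator 2 lost=not, C lidar 2 is out=occurs → not all inputs occur → does not occur.
Planning chain inoperative [OR]: Fallback branch unavailable=not, Redundant channel fails=not, #3 perception node 2 stuck=not → no input occurs → does not occur.
Autonomous vehicle fails to stop [OR]: Brake command unavailable=not, Perception stack down=occurs, Planning chain inoperative=not → at least one input occurs → occurs.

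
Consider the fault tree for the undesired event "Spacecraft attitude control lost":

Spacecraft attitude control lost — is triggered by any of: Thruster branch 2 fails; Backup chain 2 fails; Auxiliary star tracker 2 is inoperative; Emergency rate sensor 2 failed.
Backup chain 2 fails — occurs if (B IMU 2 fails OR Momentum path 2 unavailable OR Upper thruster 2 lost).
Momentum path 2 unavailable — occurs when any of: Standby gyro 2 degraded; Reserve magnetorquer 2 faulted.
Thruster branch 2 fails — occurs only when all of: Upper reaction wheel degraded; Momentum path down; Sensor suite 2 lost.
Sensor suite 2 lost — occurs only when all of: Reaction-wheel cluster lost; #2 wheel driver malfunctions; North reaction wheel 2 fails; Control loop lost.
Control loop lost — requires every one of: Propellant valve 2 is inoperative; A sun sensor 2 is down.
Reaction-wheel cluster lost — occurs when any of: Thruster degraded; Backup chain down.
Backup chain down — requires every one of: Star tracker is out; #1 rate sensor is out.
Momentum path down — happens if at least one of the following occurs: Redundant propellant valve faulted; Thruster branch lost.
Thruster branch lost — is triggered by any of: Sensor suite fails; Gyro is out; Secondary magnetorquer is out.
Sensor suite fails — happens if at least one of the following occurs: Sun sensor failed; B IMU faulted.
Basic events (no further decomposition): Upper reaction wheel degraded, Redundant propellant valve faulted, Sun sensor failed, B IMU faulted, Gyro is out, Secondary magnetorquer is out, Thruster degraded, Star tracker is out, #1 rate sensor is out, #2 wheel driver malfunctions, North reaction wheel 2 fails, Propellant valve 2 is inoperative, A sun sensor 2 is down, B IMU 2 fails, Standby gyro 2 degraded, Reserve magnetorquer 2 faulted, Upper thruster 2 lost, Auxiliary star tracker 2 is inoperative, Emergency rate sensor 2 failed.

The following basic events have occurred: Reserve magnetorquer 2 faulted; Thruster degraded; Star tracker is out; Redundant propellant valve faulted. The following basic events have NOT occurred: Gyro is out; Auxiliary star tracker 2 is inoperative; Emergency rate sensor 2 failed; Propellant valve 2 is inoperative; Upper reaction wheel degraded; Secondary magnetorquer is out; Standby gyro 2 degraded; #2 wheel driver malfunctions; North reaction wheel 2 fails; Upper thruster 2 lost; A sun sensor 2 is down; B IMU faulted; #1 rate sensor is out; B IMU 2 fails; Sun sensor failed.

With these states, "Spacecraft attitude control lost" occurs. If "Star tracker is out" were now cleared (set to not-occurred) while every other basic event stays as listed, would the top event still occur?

Yes

Counterfactual: set "Star tracker is out" to not occurred.
Sensor suite fails [OR]: Sun sensor failed=not, B IMU faulted=not → no input occurs → does not occur.
Thruster branch lost [OR]: Sensor suite fails=not, Gyro is out=not, Secondary magnetorquer is out=not → no input occurs → does not occur.
Momentum path down [OR]: Redundant propellant valve faulted=occurs, Thruster branch lost=not → at least one input occurs → occurs.
Backup chain down [AND]: Star tracker is out=not, #1 rate sensor is out=not → not all inputs occur → does not occur.
Reaction-wheel cluster lost [OR]: Thruster degraded=occurs, Backup chain down=not → at least one input occurs → occurs.
Control loop lost [AND]: Propellant valve 2 is inoperative=not, A sun sensor 2 is down=not → not all inputs occur → does not occur.
Sensor suite 2 lost [AND]: Reaction-wheel cluster lost=occurs, #2 wheel driver malfunctions=not, North reaction wheel 2 fails=not, Control loop lost=not → not all inputs occur → does not occur.
Thruster branch 2 fails [AND]: Upper reaction wheel degraded=not, Momentum path down=occurs, Sensor suite 2 lost=not → not all inputs occur → does not occur.
Momentum path 2 unavailable [OR]: Standby gyro 2 degraded=not, Reserve magnetorquer 2 faulted=occurs → at least one input occurs → occurs.
Backup chain 2 fails [OR]: B IMU 2 fails=not, Momentum path 2 unavailable=occurs, Upper thruster 2 lost=not → at least one input occurs → occurs.
Spacecraft attitude control lost [OR]: Thruster branch 2 fails=not, Backup chain 2 fails=occurs, Auxiliary star tracker 2 is inoperative=not, Emergency rate sensor 2 failed=not → at least one input occurs → occurs.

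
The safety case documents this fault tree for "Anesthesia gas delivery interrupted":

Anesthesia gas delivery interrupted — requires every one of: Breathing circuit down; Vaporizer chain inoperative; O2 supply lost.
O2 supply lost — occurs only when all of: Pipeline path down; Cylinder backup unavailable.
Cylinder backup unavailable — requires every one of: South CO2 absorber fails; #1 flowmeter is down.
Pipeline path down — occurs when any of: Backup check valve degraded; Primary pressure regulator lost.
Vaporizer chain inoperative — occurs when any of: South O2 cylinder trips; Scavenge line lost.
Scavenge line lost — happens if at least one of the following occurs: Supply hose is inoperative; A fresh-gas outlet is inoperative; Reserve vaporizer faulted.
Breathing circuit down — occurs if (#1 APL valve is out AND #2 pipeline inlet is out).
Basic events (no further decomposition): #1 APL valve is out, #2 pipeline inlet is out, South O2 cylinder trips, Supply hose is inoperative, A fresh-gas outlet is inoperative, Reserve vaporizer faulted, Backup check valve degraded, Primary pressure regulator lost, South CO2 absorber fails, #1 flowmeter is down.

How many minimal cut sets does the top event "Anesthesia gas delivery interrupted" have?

Breathing circuit down [AND]: one cut set from each child combined → 1 × 1 = 1 cut set(s).
Scavenge line lost [OR]: union of children's cut sets → 3 cut set(s).
Vaporizer chain inoperative [OR]: union of children's cut sets → 4 cut set(s).
Pipeline path down [OR]: union of children's cut sets → 2 cut set(s).
Cylinder backup unavailable [AND]: one cut set from each child combined → 1 × 1 = 1 cut set(s).
O2 supply lost [AND]: one cut set from each child combined → 2 × 1 = 2 cut set(s).
Anesthesia gas delivery interrupted [AND]: one cut set from each child combined → 1 × 4 × 2 = 8 cut set(s).
Minimal cut sets: {#1 APL valve is out, #1 flowmeter is down, #2 pipeline inlet is out, Backup check valve degraded, South CO2 absorber fails, South O2 cylinder trips}; {#1 APL valve is out, #1 flowmeter is down, #2 pipeline inlet is out, Primary pressure regulator lost, South CO2 absorber fails, South O2 cylinder trips}; {#1 APL valve is out, #1 flowmeter is down, #2 pipeline inlet is out, Backup check valve degraded, South CO2 absorber fails, Supply hose is inoperative}; {#1 APL valve is out, #1 flowmeter is down, #2 pipeline inlet is out, Primary pressure regulator lost, South CO2 absorber fails, Supply hose is inoperative}; {#1 APL valve is out, #1 flowmeter is down, #2 pipeline inlet is out, A fresh-gas outlet is inoperative, Backup check valve degraded, South CO2 absorber fails}; {#1 APL valve is out, #1 flowmeter is down, #2 pipeline inlet is out, A fresh-gas outlet is inoperative, Primary pressure regulator lost, South CO2 absorber fails}; {#1 APL valve is out, #1 flowmeter is down, #2 pipeline inlet is out, Backup check valve degraded, Reserve vaporizer faulted, South CO2 absorber fails}; {#1 APL valve is out, #1 flowmeter is down, #2 pipeline inlet is out, Primary pressure regulator lost, Reserve vaporizer faulted, South CO2 absorber fails}.

8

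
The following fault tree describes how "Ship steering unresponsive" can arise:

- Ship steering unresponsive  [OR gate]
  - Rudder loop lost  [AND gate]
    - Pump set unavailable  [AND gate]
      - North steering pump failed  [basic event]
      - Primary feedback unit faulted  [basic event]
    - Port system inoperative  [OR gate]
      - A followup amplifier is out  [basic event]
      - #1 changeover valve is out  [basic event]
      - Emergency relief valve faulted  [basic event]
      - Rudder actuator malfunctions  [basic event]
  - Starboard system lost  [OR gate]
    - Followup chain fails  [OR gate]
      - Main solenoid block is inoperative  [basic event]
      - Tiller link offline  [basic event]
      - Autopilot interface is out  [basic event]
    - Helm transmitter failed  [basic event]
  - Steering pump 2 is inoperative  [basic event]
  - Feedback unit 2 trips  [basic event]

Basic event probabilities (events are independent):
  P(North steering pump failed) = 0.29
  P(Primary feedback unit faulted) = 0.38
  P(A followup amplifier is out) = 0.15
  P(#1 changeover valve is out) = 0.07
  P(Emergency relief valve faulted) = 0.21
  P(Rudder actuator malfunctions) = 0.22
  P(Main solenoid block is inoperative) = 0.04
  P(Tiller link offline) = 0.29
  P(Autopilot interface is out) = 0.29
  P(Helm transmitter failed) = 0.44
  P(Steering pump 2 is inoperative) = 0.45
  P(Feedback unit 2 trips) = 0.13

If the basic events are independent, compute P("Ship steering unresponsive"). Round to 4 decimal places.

P(Pump set unavailable) [AND] = 0.29 × 0.38 = 0.110200
P(Port system inoperative) [OR] = 1 − (1−0.15) × (1−0.07) × (1−0.21) × (1−0.22) = 0.512894
P(Rudder loop lost) [AND] = 0.110200 × 0.512894 = 0.056521
P(Followup chain fails) [OR] = 1 − (1−0.04) × (1−0.29) × (1−0.29) = 0.516064
P(Starboard system lost) [OR] = 1 − (1−0.516064) × (1−0.44) = 0.728996
P(Ship steering unresponsive) [OR] = 1 − (1−0.056521) × (1−0.728996) × (1−0.45) × (1−0.13) = 0.877654
Rounded to 4 decimal places: P(Ship steering unresponsive) ≈ 0.8777.

0.8777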